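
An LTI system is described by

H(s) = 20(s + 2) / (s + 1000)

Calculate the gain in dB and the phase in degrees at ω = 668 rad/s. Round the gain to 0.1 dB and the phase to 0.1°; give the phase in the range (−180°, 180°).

At s = jω = j668:
zero (s+2): 2 + j668 → |·| = √(2²+668²) = √446228 ≈ 668, ∠ = arctan(668/2) ≈ 89.83°
pole (s+1000): 1000 + j668 → |·| = √(1000²+668²) = √1446224 ≈ 1202.6, ∠ = arctan(668/1000) ≈ 33.74°
|H| = 20 · 668 / 1202.6 ≈ 11.109
Gain = 20 log₁₀(11.109) ≈ 20.91 dB
∠H = 89.83° − 33.74° = 56.09°

20.9 dB, 56.1°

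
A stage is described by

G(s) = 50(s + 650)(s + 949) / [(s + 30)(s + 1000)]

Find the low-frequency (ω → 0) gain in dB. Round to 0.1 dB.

G(0) = 50·650·949 / (30·1000) ≈ 1028.1
20 log₁₀(1028.1) ≈ 60.24 dB

60.2 dB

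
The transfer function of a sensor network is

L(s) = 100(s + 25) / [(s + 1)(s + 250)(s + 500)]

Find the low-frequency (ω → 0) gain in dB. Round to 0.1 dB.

L(0) = 100·25 / (1·250·500) = 0.02
20 log₁₀(0.02) ≈ -33.98 dB

-34.0 dB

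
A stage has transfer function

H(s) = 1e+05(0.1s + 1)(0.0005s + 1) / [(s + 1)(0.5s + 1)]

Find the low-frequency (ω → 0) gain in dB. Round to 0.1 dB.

100.0 dB

H(0) = 1e+05 · 1 / 1 = 1e+05
20 log₁₀(1e+05) ≈ 100.00 dB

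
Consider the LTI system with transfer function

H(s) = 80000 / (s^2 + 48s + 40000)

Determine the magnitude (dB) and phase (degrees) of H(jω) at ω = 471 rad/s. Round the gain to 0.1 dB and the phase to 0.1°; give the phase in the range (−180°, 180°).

-7.2 dB, -172.9°

At s = jω = j471:
quadratic: (j471)² + 48·j471 + 40000 = -181841 + j22608 → |·| ≈ 1.8324e+05, ∠ ≈ 172.91°
|H| = 80000 / 1.8324e+05 ≈ 0.43659
Gain = 20 log₁₀(0.43659) ≈ -7.20 dB
∠H = 0.00° − 172.91° = -172.91°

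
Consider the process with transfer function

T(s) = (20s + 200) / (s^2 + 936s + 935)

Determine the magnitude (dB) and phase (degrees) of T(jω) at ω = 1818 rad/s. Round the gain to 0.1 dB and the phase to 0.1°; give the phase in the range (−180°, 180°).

Substitute s = j1818:
Numerator: 20(j1818) + 200 = 200 + j36360
Denominator: (j1818)^2 + 936(j1818) + 935 = -3304189 + j1701648
|N| = √(200² + 36360²) ≈ 36361, ∠N ≈ 89.68°
|D| = √(3304189² + 1701648²) ≈ 3.7166e+06, ∠D ≈ 152.75°
|T| = 36361 / 3.7166e+06 ≈ 0.0097834
Gain = 20 log₁₀(0.0097834) ≈ -40.19 dB
∠T = 89.68° − 152.75° = -63.07°

-40.2 dB, -63.1°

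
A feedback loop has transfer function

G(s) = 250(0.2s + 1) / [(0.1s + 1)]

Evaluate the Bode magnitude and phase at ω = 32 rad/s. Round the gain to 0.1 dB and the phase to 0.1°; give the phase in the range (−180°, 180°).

At ω = 32 rad/s:
zero (1 + j32·0.2) = 1 + j6.4 → |·| ≈ 6.4777, ∠ ≈ 81.12°
pole (1 + j32·0.1) = 1 + j3.2 → |·| ≈ 3.3526, ∠ ≈ 72.65°
|G| = 250 · 6.4777 / (3.3526) ≈ 483.04
Gain = 20 log₁₀(483.04) ≈ 53.68 dB
∠G = (81.12°) − (72.65°) = 8.47°

53.7 dB, 8.5°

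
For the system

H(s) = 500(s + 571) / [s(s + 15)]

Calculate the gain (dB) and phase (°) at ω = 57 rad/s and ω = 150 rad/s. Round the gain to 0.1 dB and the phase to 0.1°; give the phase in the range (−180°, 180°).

At s = jω = j57:
zero (s+571): 571 + j57 → |·| = √(571²+57²) = √329290 ≈ 573.84, ∠ = arctan(57/571) ≈ 5.70°
pole (s+15): 15 + j57 → |·| = √(15²+57²) = √3474 ≈ 58.941, ∠ = arctan(57/15) ≈ 75.26°
pole at origin: |s| = 57, ∠ = 90.00° (in denominator)
|H| = 500 · 573.84 / 3359.6 ≈ 85.403
Gain = 20 log₁₀(85.403) ≈ 38.63 dB
∠H = 5.70° − 165.26° = -159.56°

At s = jω = j150:
zero (s+571): 571 + j150 → |·| = √(571²+150²) = √348541 ≈ 590.37, ∠ = arctan(150/571) ≈ 14.72°
pole (s+15): 15 + j150 → |·| = √(15²+150²) = √22725 ≈ 150.75, ∠ = arctan(150/15) ≈ 84.29°
pole at origin: |s| = 150, ∠ = 90.00° (in denominator)
|H| = 500 · 590.37 / 22612 ≈ 13.054
Gain = 20 log₁₀(13.054) ≈ 22.31 dB
∠H = 14.72° − 174.29° = -159.57°

ω = 57: 38.6 dB, -159.6°; ω = 150: 22.3 dB, -159.6°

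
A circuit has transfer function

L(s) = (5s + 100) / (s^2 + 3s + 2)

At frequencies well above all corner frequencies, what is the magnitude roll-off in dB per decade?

-20 dB/decade

Each pole contributes −20 dB/decade at high frequency; each zero contributes +20 dB/decade.
Net: 1 zero(s) − 2 pole(s) → -20 dB/decade.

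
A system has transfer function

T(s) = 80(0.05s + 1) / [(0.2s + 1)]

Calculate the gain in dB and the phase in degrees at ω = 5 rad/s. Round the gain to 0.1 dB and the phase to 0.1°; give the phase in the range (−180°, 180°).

At ω = 5 rad/s:
zero (1 + j5·0.05) = 1 + j0.25 → |·| ≈ 1.0308, ∠ ≈ 14.04°
pole (1 + j5·0.2) = 1 + j1 → |·| ≈ 1.4142, ∠ ≈ 45.00°
|T| = 80 · 1.0308 / (1.4142) ≈ 58.311
Gain = 20 log₁₀(58.311) ≈ 35.32 dB
∠T = (14.04°) − (45.00°) = -30.96°

35.3 dB, -31.0°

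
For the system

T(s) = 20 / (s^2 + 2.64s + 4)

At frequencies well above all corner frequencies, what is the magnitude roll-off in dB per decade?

Each pole contributes −20 dB/decade at high frequency; each zero contributes +20 dB/decade.
Net: 0 zero(s) − 2 pole(s) → -40 dB/decade.

-40 dB/decade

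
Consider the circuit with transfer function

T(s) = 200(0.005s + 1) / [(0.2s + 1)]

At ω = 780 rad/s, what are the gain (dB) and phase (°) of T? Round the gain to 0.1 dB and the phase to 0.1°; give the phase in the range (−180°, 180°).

At ω = 780 rad/s:
zero (1 + j780·0.005) = 1 + j3.9 → |·| ≈ 4.0262, ∠ ≈ 75.62°
pole (1 + j780·0.2) = 1 + j156 → |·| ≈ 156, ∠ ≈ 89.63°
|T| = 200 · 4.0262 / (156) ≈ 5.1618
Gain = 20 log₁₀(5.1618) ≈ 14.26 dB
∠T = (75.62°) − (89.63°) = -14.01°

14.3 dB, -14.0°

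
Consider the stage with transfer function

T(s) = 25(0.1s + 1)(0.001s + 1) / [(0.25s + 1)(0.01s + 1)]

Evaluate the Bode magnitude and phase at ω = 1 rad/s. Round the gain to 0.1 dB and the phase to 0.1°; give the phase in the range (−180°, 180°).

27.7 dB, -8.8°

At ω = 1 rad/s:
zero (1 + j1·0.1) = 1 + j0.1 → |·| ≈ 1.005, ∠ ≈ 5.71°
zero (1 + j1·0.001) = 1 + j0.001 → |·| ≈ 1, ∠ ≈ 0.06°
pole (1 + j1·0.25) = 1 + j0.25 → |·| ≈ 1.0308, ∠ ≈ 14.04°
pole (1 + j1·0.01) = 1 + j0.01 → |·| ≈ 1, ∠ ≈ 0.57°
|T| = 25 · 1.005 · 1 / (1.0308 · 1) ≈ 24.374
Gain = 20 log₁₀(24.374) ≈ 27.74 dB
∠T = (5.71° + 0.06°) − (14.04° + 0.57°) = -8.84°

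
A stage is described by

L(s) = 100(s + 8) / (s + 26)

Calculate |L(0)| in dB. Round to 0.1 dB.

29.8 dB

L(0) = 100·8 / (26) ≈ 30.769
20 log₁₀(30.769) ≈ 29.76 dB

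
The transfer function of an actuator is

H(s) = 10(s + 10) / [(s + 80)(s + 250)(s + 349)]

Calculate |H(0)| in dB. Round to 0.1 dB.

H(0) = 10·10 / (80·250·349) ≈ 1.4327e-05
20 log₁₀(1.4327e-05) ≈ -96.88 dB

-96.9 dB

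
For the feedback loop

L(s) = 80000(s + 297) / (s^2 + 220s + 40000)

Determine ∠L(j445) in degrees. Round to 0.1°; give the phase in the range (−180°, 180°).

At s = jω = j445:
zero (s+297): 297 + j445 → |·| = √(297²+445²) = √286234 ≈ 535.01, ∠ = arctan(445/297) ≈ 56.28°
quadratic: (j445)² + 220·j445 + 40000 = -158025 + j97900 → |·| ≈ 1.8589e+05, ∠ ≈ 148.22°
∠L = 56.28° − 148.22° = -91.94°

-91.9°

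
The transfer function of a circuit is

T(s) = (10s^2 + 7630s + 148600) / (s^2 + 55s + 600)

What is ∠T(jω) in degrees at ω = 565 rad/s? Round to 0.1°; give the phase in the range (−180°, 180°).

-49.2°

Substitute s = j565:
Numerator: 10(j565)^2 + 7630(j565) + 148600 = -3043650 + j4310950
Denominator: (j565)^2 + 55(j565) + 600 = -318625 + j31075
|N| = √(3043650² + 4310950²) ≈ 5.2771e+06, ∠N ≈ 125.22°
|D| = √(318625² + 31075²) ≈ 3.2014e+05, ∠D ≈ 174.43°
∠T = 125.22° − 174.43° = -49.21°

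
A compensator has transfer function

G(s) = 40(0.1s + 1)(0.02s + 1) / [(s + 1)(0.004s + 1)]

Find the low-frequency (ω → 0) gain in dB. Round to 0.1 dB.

32.0 dB

G(0) = 40 · 1 / 1 = 40
20 log₁₀(40) ≈ 32.04 dB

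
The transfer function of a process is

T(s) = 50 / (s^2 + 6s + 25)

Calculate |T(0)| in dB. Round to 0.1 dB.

T(0) = 50 / 25 = 2
20 log₁₀(2) ≈ 6.02 dB

6.0 dB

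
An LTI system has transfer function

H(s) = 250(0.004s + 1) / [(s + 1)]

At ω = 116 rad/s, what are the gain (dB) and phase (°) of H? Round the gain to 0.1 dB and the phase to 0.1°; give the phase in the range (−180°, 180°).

At ω = 116 rad/s:
zero (1 + j116·0.004) = 1 + j0.464 → |·| ≈ 1.1024, ∠ ≈ 24.89°
pole (1 + j116·1) = 1 + j116 → |·| ≈ 116, ∠ ≈ 89.51°
|H| = 250 · 1.1024 / (116) ≈ 2.3759
Gain = 20 log₁₀(2.3759) ≈ 7.52 dB
∠H = (24.89°) − (89.51°) = -64.62°

7.5 dB, -64.6°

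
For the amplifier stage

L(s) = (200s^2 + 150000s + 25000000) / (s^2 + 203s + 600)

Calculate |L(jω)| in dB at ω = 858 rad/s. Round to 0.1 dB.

47.4 dB

Substitute s = j858:
Numerator: 200(j858)^2 + 150000(j858) + 25000000 = -122232800 + j128700000
Denominator: (j858)^2 + 203(j858) + 600 = -735564 + j174174
|N| = √(122232800² + 128700000²) ≈ 1.775e+08, ∠N ≈ 133.52°
|D| = √(735564² + 174174²) ≈ 7.559e+05, ∠D ≈ 166.68°
|L| = 1.775e+08 / 7.559e+05 ≈ 234.82
Gain = 20 log₁₀(234.82) ≈ 47.41 dB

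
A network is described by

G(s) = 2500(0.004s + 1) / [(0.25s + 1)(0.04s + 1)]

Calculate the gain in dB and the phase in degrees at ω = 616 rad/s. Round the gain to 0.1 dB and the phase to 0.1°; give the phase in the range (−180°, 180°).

4.9 dB, -109.4°

At ω = 616 rad/s:
zero (1 + j616·0.004) = 1 + j2.464 → |·| ≈ 2.6592, ∠ ≈ 67.91°
pole (1 + j616·0.25) = 1 + j154 → |·| ≈ 154, ∠ ≈ 89.63°
pole (1 + j616·0.04) = 1 + j24.64 → |·| ≈ 24.66, ∠ ≈ 87.68°
|G| = 2500 · 2.6592 / (154 · 24.66) ≈ 1.7506
Gain = 20 log₁₀(1.7506) ≈ 4.86 dB
∠G = (67.91°) − (89.63° + 87.68°) = -109.40°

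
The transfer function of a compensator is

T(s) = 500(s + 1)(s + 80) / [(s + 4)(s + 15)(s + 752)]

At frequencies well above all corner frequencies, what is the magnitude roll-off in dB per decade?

Each pole contributes −20 dB/decade at high frequency; each zero contributes +20 dB/decade.
Net: 2 zero(s) − 3 pole(s) → -20 dB/decade.

-20 dB/decade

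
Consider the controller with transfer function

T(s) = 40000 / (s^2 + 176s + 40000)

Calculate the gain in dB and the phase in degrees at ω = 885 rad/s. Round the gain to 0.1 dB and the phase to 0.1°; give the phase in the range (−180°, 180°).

-25.6 dB, -168.2°

At s = jω = j885:
quadratic: (j885)² + 176·j885 + 40000 = -743225 + j155760 → |·| ≈ 7.5937e+05, ∠ ≈ 168.16°
|T| = 40000 / 7.5937e+05 ≈ 0.052675
Gain = 20 log₁₀(0.052675) ≈ -25.57 dB
∠T = 0.00° − 168.16° = -168.16°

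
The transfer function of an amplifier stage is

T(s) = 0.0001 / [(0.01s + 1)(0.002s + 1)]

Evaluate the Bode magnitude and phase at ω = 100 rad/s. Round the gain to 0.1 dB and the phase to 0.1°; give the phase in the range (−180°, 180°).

-83.2 dB, -56.3°

At ω = 100 rad/s:
pole (1 + j100·0.01) = 1 + j1 → |·| ≈ 1.4142, ∠ ≈ 45.00°
pole (1 + j100·0.002) = 1 + j0.2 → |·| ≈ 1.0198, ∠ ≈ 11.31°
|T| = 0.0001 · 1 / (1.4142 · 1.0198) ≈ 6.9338e-05
Gain = 20 log₁₀(6.9338e-05) ≈ -83.18 dB
∠T = (0°) − (45.00° + 11.31°) = -56.31°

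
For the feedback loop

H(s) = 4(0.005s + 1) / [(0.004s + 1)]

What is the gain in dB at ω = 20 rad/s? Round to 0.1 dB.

At ω = 20 rad/s:
zero (1 + j20·0.005) = 1 + j0.1 → |·| ≈ 1.005, ∠ ≈ 5.71°
pole (1 + j20·0.004) = 1 + j0.08 → |·| ≈ 1.0032, ∠ ≈ 4.57°
|H| = 4 · 1.005 / (1.0032) ≈ 4.0072
Gain = 20 log₁₀(4.0072) ≈ 12.06 dB

12.1 dB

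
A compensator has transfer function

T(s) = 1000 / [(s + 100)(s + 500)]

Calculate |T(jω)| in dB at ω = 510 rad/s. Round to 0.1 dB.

-51.4 dB

At s = jω = j510:
pole (s+100): 100 + j510 → |·| = √(100²+510²) = √270100 ≈ 519.71, ∠ = arctan(510/100) ≈ 78.91°
pole (s+500): 500 + j510 → |·| = √(500²+510²) = √510100 ≈ 714.21, ∠ = arctan(510/500) ≈ 45.57°
|T| = 1000 / 3.7118e+05 ≈ 0.0026941
Gain = 20 log₁₀(0.0026941) ≈ -51.39 dB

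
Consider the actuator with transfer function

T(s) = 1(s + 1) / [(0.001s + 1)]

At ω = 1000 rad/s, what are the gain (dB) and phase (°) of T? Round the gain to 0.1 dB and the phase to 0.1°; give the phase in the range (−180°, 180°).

57.0 dB, 44.9°

At ω = 1000 rad/s:
zero (1 + j1000·1) = 1 + j1000 → |·| ≈ 1000, ∠ ≈ 89.94°
pole (1 + j1000·0.001) = 1 + j1 → |·| ≈ 1.4142, ∠ ≈ 45.00°
|T| = 1 · 1000 / (1.4142) ≈ 707.11
Gain = 20 log₁₀(707.11) ≈ 56.99 dB
∠T = (89.94°) − (45.00°) = 44.94°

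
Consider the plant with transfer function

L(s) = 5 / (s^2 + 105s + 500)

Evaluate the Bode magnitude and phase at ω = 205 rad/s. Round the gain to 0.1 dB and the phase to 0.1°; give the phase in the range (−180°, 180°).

Substitute s = j205:
Numerator: 5 = 5 + j0
Denominator: (j205)^2 + 105(j205) + 500 = -41525 + j21525
|N| = √(5² + 0²) ≈ 5, ∠N ≈ 0.00°
|D| = √(41525² + 21525²) ≈ 46772, ∠D ≈ 152.60°
|L| = 5 / 46772 ≈ 0.0001069
Gain = 20 log₁₀(0.0001069) ≈ -79.42 dB
∠L = 0.00° − 152.60° = -152.60°

-79.4 dB, -152.6°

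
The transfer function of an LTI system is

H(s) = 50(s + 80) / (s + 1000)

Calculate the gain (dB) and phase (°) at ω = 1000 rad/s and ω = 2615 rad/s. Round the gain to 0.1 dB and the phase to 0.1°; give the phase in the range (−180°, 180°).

ω = 1000: 31.0 dB, 40.4°; ω = 2615: 33.4 dB, 19.2°

At s = jω = j1000:
zero (s+80): 80 + j1000 → |·| = √(80²+1000²) = √1006400 ≈ 1003.2, ∠ = arctan(1000/80) ≈ 85.43°
pole (s+1000): 1000 + j1000 → |·| = √(1000²+1000²) = √2000000 ≈ 1414.2, ∠ = arctan(1000/1000) ≈ 45.00°
|H| = 50 · 1003.2 / 1414.2 ≈ 35.469
Gain = 20 log₁₀(35.469) ≈ 31.00 dB
∠H = 85.43° − 45.00° = 40.43°

At s = jω = j2615:
zero (s+80): 80 + j2615 → |·| = √(80²+2615²) = √6844625 ≈ 2616.2, ∠ = arctan(2615/80) ≈ 88.25°
pole (s+1000): 1000 + j2615 → |·| = √(1000²+2615²) = √7838225 ≈ 2799.7, ∠ = arctan(2615/1000) ≈ 69.07°
|H| = 50 · 2616.2 / 2799.7 ≈ 46.723
Gain = 20 log₁₀(46.723) ≈ 33.39 dB
∠H = 88.25° − 69.07° = 19.18°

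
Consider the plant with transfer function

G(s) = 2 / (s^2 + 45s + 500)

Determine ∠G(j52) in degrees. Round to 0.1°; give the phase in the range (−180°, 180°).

-133.3°

Substitute s = j52:
Numerator: 2 = 2 + j0
Denominator: (j52)^2 + 45(j52) + 500 = -2204 + j2340
|N| = √(2² + 0²) ≈ 2, ∠N ≈ 0.00°
|D| = √(2204² + 2340²) ≈ 3214.5, ∠D ≈ 133.29°
∠G = 0.00° − 133.29° = -133.29°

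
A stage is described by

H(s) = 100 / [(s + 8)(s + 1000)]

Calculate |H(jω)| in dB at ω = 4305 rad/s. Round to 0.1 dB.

At s = jω = j4305:
pole (s+8): 8 + j4305 → |·| = √(8²+4305²) = √18533089 ≈ 4305, ∠ = arctan(4305/8) ≈ 89.89°
pole (s+1000): 1000 + j4305 → |·| = √(1000²+4305²) = √19533025 ≈ 4419.6, ∠ = arctan(4305/1000) ≈ 76.92°
|H| = 100 / 1.9026e+07 ≈ 5.256e-06
Gain = 20 log₁₀(5.256e-06) ≈ -105.59 dB

-105.6 dB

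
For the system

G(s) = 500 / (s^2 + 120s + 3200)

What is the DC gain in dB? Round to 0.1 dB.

-16.1 dB

G(0) = 500 / 3200 = 0.15625
20 log₁₀(0.15625) ≈ -16.12 dB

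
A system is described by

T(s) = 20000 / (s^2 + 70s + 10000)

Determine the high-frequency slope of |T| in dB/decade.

Each pole contributes −20 dB/decade at high frequency; each zero contributes +20 dB/decade.
Net: 0 zero(s) − 2 pole(s) → -40 dB/decade.

-40 dB/decade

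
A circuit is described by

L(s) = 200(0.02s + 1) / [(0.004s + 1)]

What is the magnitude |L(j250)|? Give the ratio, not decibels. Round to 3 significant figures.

At ω = 250 rad/s:
zero (1 + j250·0.02) = 1 + j5 → |·| ≈ 5.099, ∠ ≈ 78.69°
pole (1 + j250·0.004) = 1 + j1 → |·| ≈ 1.4142, ∠ ≈ 45.00°
|L| = 200 · 5.099 / (1.4142) ≈ 721.11

721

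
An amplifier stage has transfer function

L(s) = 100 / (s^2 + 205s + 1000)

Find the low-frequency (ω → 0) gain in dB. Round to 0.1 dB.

-20.0 dB

L(0) = 100 / 1000 = 0.1
20 log₁₀(0.1) ≈ -20.00 dB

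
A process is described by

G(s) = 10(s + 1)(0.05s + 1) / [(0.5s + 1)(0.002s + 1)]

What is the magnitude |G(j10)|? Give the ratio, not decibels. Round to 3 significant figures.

22.0

At ω = 10 rad/s:
zero (1 + j10·1) = 1 + j10 → |·| ≈ 10.05, ∠ ≈ 84.29°
zero (1 + j10·0.05) = 1 + j0.5 → |·| ≈ 1.118, ∠ ≈ 26.57°
pole (1 + j10·0.5) = 1 + j5 → |·| ≈ 5.099, ∠ ≈ 78.69°
pole (1 + j10·0.002) = 1 + j0.02 → |·| ≈ 1.0002, ∠ ≈ 1.15°
|G| = 10 · 10.05 · 1.118 / (5.099 · 1.0002) ≈ 22.031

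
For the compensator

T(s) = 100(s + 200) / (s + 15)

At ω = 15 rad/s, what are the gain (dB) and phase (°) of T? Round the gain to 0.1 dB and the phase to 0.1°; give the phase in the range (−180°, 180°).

59.5 dB, -40.7°

At s = jω = j15:
zero (s+200): 200 + j15 → |·| = √(200²+15²) = √40225 ≈ 200.56, ∠ = arctan(15/200) ≈ 4.29°
pole (s+15): 15 + j15 → |·| = √(15²+15²) = √450 ≈ 21.213, ∠ = arctan(15/15) ≈ 45.00°
|T| = 100 · 200.56 / 21.213 ≈ 945.46
Gain = 20 log₁₀(945.46) ≈ 59.51 dB
∠T = 4.29° − 45.00° = -40.71°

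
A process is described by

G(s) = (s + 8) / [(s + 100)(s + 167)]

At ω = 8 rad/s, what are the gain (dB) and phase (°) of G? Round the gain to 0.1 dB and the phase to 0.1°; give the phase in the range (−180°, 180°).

-63.4 dB, 37.7°

At s = jω = j8:
zero (s+8): 8 + j8 → |·| = √(8²+8²) = √128 ≈ 11.314, ∠ = arctan(8/8) ≈ 45.00°
pole (s+100): 100 + j8 → |·| = √(100²+8²) = √10064 ≈ 100.32, ∠ = arctan(8/100) ≈ 4.57°
pole (s+167): 167 + j8 → |·| = √(167²+8²) = √27953 ≈ 167.19, ∠ = arctan(8/167) ≈ 2.74°
|G| = 1 · 11.314 / 16773 ≈ 0.00067454
Gain = 20 log₁₀(0.00067454) ≈ -63.42 dB
∠G = 45.00° − 7.31° = 37.69°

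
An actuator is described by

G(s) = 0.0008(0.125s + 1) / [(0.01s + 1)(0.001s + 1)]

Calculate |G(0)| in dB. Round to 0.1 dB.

G(0) = 0.0008 · 1 / 1 = 0.0008
20 log₁₀(0.0008) ≈ -61.94 dB

-61.9 dB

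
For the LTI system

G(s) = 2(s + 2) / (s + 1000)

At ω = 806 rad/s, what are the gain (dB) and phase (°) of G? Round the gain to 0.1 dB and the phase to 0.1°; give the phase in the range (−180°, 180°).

At s = jω = j806:
zero (s+2): 2 + j806 → |·| = √(2²+806²) = √649640 ≈ 806, ∠ = arctan(806/2) ≈ 89.86°
pole (s+1000): 1000 + j806 → |·| = √(1000²+806²) = √1649636 ≈ 1284.4, ∠ = arctan(806/1000) ≈ 38.87°
|G| = 2 · 806 / 1284.4 ≈ 1.2551
Gain = 20 log₁₀(1.2551) ≈ 1.97 dB
∠G = 89.86° − 38.87° = 50.99°

2.0 dB, 51.0°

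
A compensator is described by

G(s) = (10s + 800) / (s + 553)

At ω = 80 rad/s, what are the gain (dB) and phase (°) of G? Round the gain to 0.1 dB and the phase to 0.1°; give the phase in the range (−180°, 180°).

Substitute s = j80:
Numerator: 10(j80) + 800 = 800 + j800
Denominator: (j80) + 553 = 553 + j80
|N| = √(800² + 800²) ≈ 1131.4, ∠N ≈ 45.00°
|D| = √(553² + 80²) ≈ 558.76, ∠D ≈ 8.23°
|G| = 1131.4 / 558.76 ≈ 2.0248
Gain = 20 log₁₀(2.0248) ≈ 6.13 dB
∠G = 45.00° − 8.23° = 36.77°

6.1 dB, 36.8°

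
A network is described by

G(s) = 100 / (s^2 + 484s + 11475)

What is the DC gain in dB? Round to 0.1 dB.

G(0) = 100 / 11475 ≈ 0.0087146
20 log₁₀(0.0087146) ≈ -41.20 dB

-41.2 dB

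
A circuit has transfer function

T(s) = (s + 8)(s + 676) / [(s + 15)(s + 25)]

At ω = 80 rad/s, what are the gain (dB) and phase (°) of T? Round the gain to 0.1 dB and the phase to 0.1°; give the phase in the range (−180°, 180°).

18.1 dB, -61.0°

At s = jω = j80:
zero (s+8): 8 + j80 → |·| = √(8²+80²) = √6464 ≈ 80.399, ∠ = arctan(80/8) ≈ 84.29°
zero (s+676): 676 + j80 → |·| = √(676²+80²) = √463376 ≈ 680.72, ∠ = arctan(80/676) ≈ 6.75°
pole (s+15): 15 + j80 → |·| = √(15²+80²) = √6625 ≈ 81.394, ∠ = arctan(80/15) ≈ 79.38°
pole (s+25): 25 + j80 → |·| = √(25²+80²) = √7025 ≈ 83.815, ∠ = arctan(80/25) ≈ 72.65°
|T| = 1 · 54729 / 6822 ≈ 8.0224
Gain = 20 log₁₀(8.0224) ≈ 18.09 dB
∠T = 91.04° − 152.03° = -60.99°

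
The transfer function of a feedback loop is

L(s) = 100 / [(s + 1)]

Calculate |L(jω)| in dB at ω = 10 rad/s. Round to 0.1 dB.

20.0 dB

At ω = 10 rad/s:
pole (1 + j10·1) = 1 + j10 → |·| ≈ 10.05, ∠ ≈ 84.29°
|L| = 100 · 1 / (10.05) ≈ 9.9502
Gain = 20 log₁₀(9.9502) ≈ 19.96 dB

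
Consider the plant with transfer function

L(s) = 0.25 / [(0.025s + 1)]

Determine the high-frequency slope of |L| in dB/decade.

-20 dB/decade

Each pole contributes −20 dB/decade at high frequency; each zero contributes +20 dB/decade.
Net: 0 zero(s) − 1 pole(s) → -20 dB/decade.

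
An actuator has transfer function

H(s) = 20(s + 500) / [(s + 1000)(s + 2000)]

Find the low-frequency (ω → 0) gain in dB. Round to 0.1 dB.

-46.0 dB

H(0) = 20·500 / (1000·2000) = 0.005
20 log₁₀(0.005) ≈ -46.02 dB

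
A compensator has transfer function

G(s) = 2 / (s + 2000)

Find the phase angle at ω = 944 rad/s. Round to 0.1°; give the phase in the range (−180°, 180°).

At s = jω = j944:
pole (s+2000): 2000 + j944 → |·| = √(2000²+944²) = √4891136 ≈ 2211.6, ∠ = arctan(944/2000) ≈ 25.27°
∠G = 0.00° − 25.27° = -25.27°

-25.3°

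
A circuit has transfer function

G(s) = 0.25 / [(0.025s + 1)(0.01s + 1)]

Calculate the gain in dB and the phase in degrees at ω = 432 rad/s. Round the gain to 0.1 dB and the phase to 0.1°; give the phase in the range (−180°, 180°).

At ω = 432 rad/s:
pole (1 + j432·0.025) = 1 + j10.8 → |·| ≈ 10.846, ∠ ≈ 84.71°
pole (1 + j432·0.01) = 1 + j4.32 → |·| ≈ 4.4342, ∠ ≈ 76.97°
|G| = 0.25 · 1 / (10.846 · 4.4342) ≈ 0.0051982
Gain = 20 log₁₀(0.0051982) ≈ -45.68 dB
∠G = (0°) − (84.71° + 76.97°) = -161.68°

-45.7 dB, -161.7°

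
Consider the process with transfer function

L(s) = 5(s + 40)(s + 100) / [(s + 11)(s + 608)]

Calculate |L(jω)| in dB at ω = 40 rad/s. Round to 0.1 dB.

At s = jω = j40:
zero (s+40): 40 + j40 → |·| = √(40²+40²) = √3200 ≈ 56.569, ∠ = arctan(40/40) ≈ 45.00°
zero (s+100): 100 + j40 → |·| = √(100²+40²) = √11600 ≈ 107.7, ∠ = arctan(40/100) ≈ 21.80°
pole (s+11): 11 + j40 → |·| = √(11²+40²) = √1721 ≈ 41.485, ∠ = arctan(40/11) ≈ 74.62°
pole (s+608): 608 + j40 → |·| = √(608²+40²) = √371264 ≈ 609.31, ∠ = arctan(40/608) ≈ 3.76°
|L| = 5 · 6092.5 / 25277 ≈ 1.2051
Gain = 20 log₁₀(1.2051) ≈ 1.62 dB

1.6 dB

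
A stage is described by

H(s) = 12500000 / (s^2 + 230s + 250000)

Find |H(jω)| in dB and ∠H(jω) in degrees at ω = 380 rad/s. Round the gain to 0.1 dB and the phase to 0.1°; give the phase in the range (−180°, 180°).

At s = jω = j380:
quadratic: (j380)² + 230·j380 + 250000 = 105600 + j87400 → |·| ≈ 1.3708e+05, ∠ ≈ 39.61°
|H| = 12500000 / 1.3708e+05 ≈ 91.188
Gain = 20 log₁₀(91.188) ≈ 39.20 dB
∠H = 0.00° − 39.61° = -39.61°

39.2 dB, -39.6°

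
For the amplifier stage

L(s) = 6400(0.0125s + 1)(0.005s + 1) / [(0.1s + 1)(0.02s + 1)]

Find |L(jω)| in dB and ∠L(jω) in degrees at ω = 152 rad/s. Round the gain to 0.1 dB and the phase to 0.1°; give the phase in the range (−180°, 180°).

At ω = 152 rad/s:
zero (1 + j152·0.0125) = 1 + j1.9 → |·| ≈ 2.1471, ∠ ≈ 62.24°
zero (1 + j152·0.005) = 1 + j0.76 → |·| ≈ 1.256, ∠ ≈ 37.23°
pole (1 + j152·0.1) = 1 + j15.2 → |·| ≈ 15.233, ∠ ≈ 86.24°
pole (1 + j152·0.02) = 1 + j3.04 → |·| ≈ 3.2002, ∠ ≈ 71.79°
|L| = 6400 · 2.1471 · 1.256 / (15.233 · 3.2002) ≈ 354.05
Gain = 20 log₁₀(354.05) ≈ 50.98 dB
∠L = (62.24° + 37.23°) − (86.24° + 71.79°) = -58.56°

51.0 dB, -58.6°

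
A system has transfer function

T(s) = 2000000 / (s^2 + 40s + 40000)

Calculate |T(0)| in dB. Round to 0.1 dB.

T(0) = 2000000 / 40000 = 50
20 log₁₀(50) ≈ 33.98 dB

34.0 dB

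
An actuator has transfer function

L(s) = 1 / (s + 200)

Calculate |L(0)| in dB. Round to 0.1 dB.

-46.0 dB

L(0) = 1 / 200 = 0.005
20 log₁₀(0.005) ≈ -46.02 dB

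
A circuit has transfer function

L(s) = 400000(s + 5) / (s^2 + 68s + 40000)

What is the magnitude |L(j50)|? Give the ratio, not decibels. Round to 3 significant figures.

At s = jω = j50:
zero (s+5): 5 + j50 → |·| = √(5²+50²) = √2525 ≈ 50.249, ∠ = arctan(50/5) ≈ 84.29°
quadratic: (j50)² + 68·j50 + 40000 = 37500 + j3400 → |·| ≈ 37654, ∠ ≈ 5.18°
|L| = 400000 · 50.249 / 37654 ≈ 533.8

534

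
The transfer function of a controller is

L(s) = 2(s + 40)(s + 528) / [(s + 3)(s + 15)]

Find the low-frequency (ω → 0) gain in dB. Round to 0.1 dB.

L(0) = 2·40·528 / (3·15) ≈ 938.67
20 log₁₀(938.67) ≈ 59.45 dB

59.5 dB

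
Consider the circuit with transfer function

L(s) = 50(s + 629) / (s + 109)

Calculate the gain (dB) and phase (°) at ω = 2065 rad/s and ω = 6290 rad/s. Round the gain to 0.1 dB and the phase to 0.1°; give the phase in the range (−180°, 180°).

At s = jω = j2065:
zero (s+629): 629 + j2065 → |·| = √(629²+2065²) = √4659866 ≈ 2158.7, ∠ = arctan(2065/629) ≈ 73.06°
pole (s+109): 109 + j2065 → |·| = √(109²+2065²) = √4276106 ≈ 2067.9, ∠ = arctan(2065/109) ≈ 86.98°
|L| = 50 · 2158.7 / 2067.9 ≈ 52.195
Gain = 20 log₁₀(52.195) ≈ 34.35 dB
∠L = 73.06° − 86.98° = -13.92°

At s = jω = j6290:
zero (s+629): 629 + j6290 → |·| = √(629²+6290²) = √39959741 ≈ 6321.4, ∠ = arctan(6290/629) ≈ 84.29°
pole (s+109): 109 + j6290 → |·| = √(109²+6290²) = √39575981 ≈ 6290.9, ∠ = arctan(6290/109) ≈ 89.01°
|L| = 50 · 6321.4 / 6290.9 ≈ 50.242
Gain = 20 log₁₀(50.242) ≈ 34.02 dB
∠L = 84.29° − 89.01° = -4.72°

ω = 2065: 34.4 dB, -13.9°; ω = 6290: 34.0 dB, -4.7°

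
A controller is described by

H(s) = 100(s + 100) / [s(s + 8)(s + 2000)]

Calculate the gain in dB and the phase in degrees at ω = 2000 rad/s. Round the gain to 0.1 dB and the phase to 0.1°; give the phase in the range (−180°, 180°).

At s = jω = j2000:
zero (s+100): 100 + j2000 → |·| = √(100²+2000²) = √4010000 ≈ 2002.5, ∠ = arctan(2000/100) ≈ 87.14°
pole (s+8): 8 + j2000 → |·| = √(8²+2000²) = √4000064 ≈ 2000, ∠ = arctan(2000/8) ≈ 89.77°
pole (s+2000): 2000 + j2000 → |·| = √(2000²+2000²) = √8000000 ≈ 2828.4, ∠ = arctan(2000/2000) ≈ 45.00°
pole at origin: |s| = 2000, ∠ = 90.00° (in denominator)
|H| = 100 · 2002.5 / 1.1314e+10 ≈ 1.7699e-05
Gain = 20 log₁₀(1.7699e-05) ≈ -95.04 dB
∠H = 87.14° − 224.77° = -137.63°

-95.0 dB, -137.6°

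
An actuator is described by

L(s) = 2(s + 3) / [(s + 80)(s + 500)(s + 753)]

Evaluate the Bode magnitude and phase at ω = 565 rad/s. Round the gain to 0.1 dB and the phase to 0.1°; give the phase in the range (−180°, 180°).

At s = jω = j565:
zero (s+3): 3 + j565 → |·| = √(3²+565²) = √319234 ≈ 565.01, ∠ = arctan(565/3) ≈ 89.70°
pole (s+80): 80 + j565 → |·| = √(80²+565²) = √325625 ≈ 570.64, ∠ = arctan(565/80) ≈ 81.94°
pole (s+500): 500 + j565 → |·| = √(500²+565²) = √569225 ≈ 754.47, ∠ = arctan(565/500) ≈ 48.49°
pole (s+753): 753 + j565 → |·| = √(753²+565²) = √886234 ≈ 941.4, ∠ = arctan(565/753) ≈ 36.88°
|L| = 2 · 565.01 / 4.053e+08 ≈ 2.7881e-06
Gain = 20 log₁₀(2.7881e-06) ≈ -111.09 dB
∠L = 89.70° − 167.31° = -77.61°

-111.1 dB, -77.6°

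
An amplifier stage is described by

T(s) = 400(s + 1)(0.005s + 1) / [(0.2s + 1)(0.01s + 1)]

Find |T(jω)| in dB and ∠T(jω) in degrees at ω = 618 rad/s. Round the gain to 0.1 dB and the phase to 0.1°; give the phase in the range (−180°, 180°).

At ω = 618 rad/s:
zero (1 + j618·1) = 1 + j618 → |·| ≈ 618, ∠ ≈ 89.91°
zero (1 + j618·0.005) = 1 + j3.09 → |·| ≈ 3.2478, ∠ ≈ 72.07°
pole (1 + j618·0.2) = 1 + j123.6 → |·| ≈ 123.6, ∠ ≈ 89.54°
pole (1 + j618·0.01) = 1 + j6.18 → |·| ≈ 6.2604, ∠ ≈ 80.81°
|T| = 400 · 618 · 3.2478 / (123.6 · 6.2604) ≈ 1037.6
Gain = 20 log₁₀(1037.6) ≈ 60.32 dB
∠T = (89.91° + 72.07°) − (89.54° + 80.81°) = -8.37°

60.3 dB, -8.4°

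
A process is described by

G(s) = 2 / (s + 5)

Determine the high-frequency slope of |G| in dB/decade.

Each pole contributes −20 dB/decade at high frequency; each zero contributes +20 dB/decade.
Net: 0 zero(s) − 1 pole(s) → -20 dB/decade.

-20 dB/decade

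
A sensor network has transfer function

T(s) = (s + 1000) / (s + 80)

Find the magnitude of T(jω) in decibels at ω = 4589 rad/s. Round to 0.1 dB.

Substitute s = j4589:
Numerator: (j4589) + 1000 = 1000 + j4589
Denominator: (j4589) + 80 = 80 + j4589
|N| = √(1000² + 4589²) ≈ 4696.7, ∠N ≈ 77.71°
|D| = √(80² + 4589²) ≈ 4589.7, ∠D ≈ 89.00°
|T| = 4696.7 / 4589.7 ≈ 1.0233
Gain = 20 log₁₀(1.0233) ≈ 0.20 dB

0.2 dB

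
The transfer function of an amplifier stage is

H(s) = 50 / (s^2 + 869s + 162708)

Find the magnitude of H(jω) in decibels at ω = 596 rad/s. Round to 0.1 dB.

-80.9 dB

Substitute s = j596:
Numerator: 50 = 50 + j0
Denominator: (j596)^2 + 869(j596) + 162708 = -192508 + j517924
|N| = √(50² + 0²) ≈ 50, ∠N ≈ 0.00°
|D| = √(192508² + 517924²) ≈ 5.5254e+05, ∠D ≈ 110.39°
|H| = 50 / 5.5254e+05 ≈ 9.0491e-05
Gain = 20 log₁₀(9.0491e-05) ≈ -80.87 dB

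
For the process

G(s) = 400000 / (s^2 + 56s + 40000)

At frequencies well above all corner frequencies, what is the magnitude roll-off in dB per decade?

-40 dB/decade

Each pole contributes −20 dB/decade at high frequency; each zero contributes +20 dB/decade.
Net: 0 zero(s) − 2 pole(s) → -40 dB/decade.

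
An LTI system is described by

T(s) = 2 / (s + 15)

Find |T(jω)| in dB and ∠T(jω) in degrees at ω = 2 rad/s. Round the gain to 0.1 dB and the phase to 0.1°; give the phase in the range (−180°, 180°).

-17.6 dB, -7.6°

Substitute s = j2:
Numerator: 2 = 2 + j0
Denominator: (j2) + 15 = 15 + j2
|N| = √(2² + 0²) ≈ 2, ∠N ≈ 0.00°
|D| = √(15² + 2²) ≈ 15.133, ∠D ≈ 7.59°
|T| = 2 / 15.133 ≈ 0.13216
Gain = 20 log₁₀(0.13216) ≈ -17.58 dB
∠T = 0.00° − 7.59° = -7.59°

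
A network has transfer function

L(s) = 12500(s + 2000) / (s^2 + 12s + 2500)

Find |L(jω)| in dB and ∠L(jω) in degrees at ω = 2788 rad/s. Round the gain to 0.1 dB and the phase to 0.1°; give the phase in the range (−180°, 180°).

14.8 dB, -125.4°

At s = jω = j2788:
zero (s+2000): 2000 + j2788 → |·| = √(2000²+2788²) = √11772944 ≈ 3431.2, ∠ = arctan(2788/2000) ≈ 54.35°
quadratic: (j2788)² + 12·j2788 + 2500 = -7770444 + j33456 → |·| ≈ 7.7705e+06, ∠ ≈ 179.75°
|L| = 12500 · 3431.2 / 7.7705e+06 ≈ 5.5196
Gain = 20 log₁₀(5.5196) ≈ 14.84 dB
∠L = 54.35° − 179.75° = -125.40°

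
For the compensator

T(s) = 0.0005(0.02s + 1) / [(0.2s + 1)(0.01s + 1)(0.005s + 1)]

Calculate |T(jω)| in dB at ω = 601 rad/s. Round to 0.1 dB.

-111.7 dB

At ω = 601 rad/s:
zero (1 + j601·0.02) = 1 + j12.02 → |·| ≈ 12.062, ∠ ≈ 85.24°
pole (1 + j601·0.2) = 1 + j120.2 → |·| ≈ 120.2, ∠ ≈ 89.52°
pole (1 + j601·0.01) = 1 + j6.01 → |·| ≈ 6.0926, ∠ ≈ 80.55°
pole (1 + j601·0.005) = 1 + j3.005 → |·| ≈ 3.167, ∠ ≈ 71.59°
|T| = 0.0005 · 12.062 / (120.2 · 6.0926 · 3.167) ≈ 2.6004e-06
Gain = 20 log₁₀(2.6004e-06) ≈ -111.70 dB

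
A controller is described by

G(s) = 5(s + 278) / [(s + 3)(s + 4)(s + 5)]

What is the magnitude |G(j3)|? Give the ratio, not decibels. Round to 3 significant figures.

11.2

At s = jω = j3:
zero (s+278): 278 + j3 → |·| = √(278²+3²) = √77293 ≈ 278.02, ∠ = arctan(3/278) ≈ 0.62°
pole (s+3): 3 + j3 → |·| = √(3²+3²) = √18 ≈ 4.2426, ∠ = arctan(3/3) ≈ 45.00°
pole (s+4): 4 + j3 → |·| = √(4²+3²) = √25 ≈ 5, ∠ = arctan(3/4) ≈ 36.87°
pole (s+5): 5 + j3 → |·| = √(5²+3²) = √34 ≈ 5.831, ∠ = arctan(3/5) ≈ 30.96°
|G| = 5 · 278.02 / 123.69 ≈ 11.239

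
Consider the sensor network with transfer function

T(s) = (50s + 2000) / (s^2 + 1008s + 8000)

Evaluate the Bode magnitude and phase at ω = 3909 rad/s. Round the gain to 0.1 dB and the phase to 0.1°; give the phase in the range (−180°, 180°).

Substitute s = j3909:
Numerator: 50(j3909) + 2000 = 2000 + j195450
Denominator: (j3909)^2 + 1008(j3909) + 8000 = -15272281 + j3940272
|N| = √(2000² + 195450²) ≈ 1.9546e+05, ∠N ≈ 89.41°
|D| = √(15272281² + 3940272²) ≈ 1.5772e+07, ∠D ≈ 165.53°
|T| = 1.9546e+05 / 1.5772e+07 ≈ 0.012393
Gain = 20 log₁₀(0.012393) ≈ -38.14 dB
∠T = 89.41° − 165.53° = -76.12°

-38.1 dB, -76.1°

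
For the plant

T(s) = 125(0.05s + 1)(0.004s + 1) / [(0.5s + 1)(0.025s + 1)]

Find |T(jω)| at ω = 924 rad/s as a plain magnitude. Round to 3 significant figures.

2.07

At ω = 924 rad/s:
zero (1 + j924·0.05) = 1 + j46.2 → |·| ≈ 46.211, ∠ ≈ 88.76°
zero (1 + j924·0.004) = 1 + j3.696 → |·| ≈ 3.8289, ∠ ≈ 74.86°
pole (1 + j924·0.5) = 1 + j462 → |·| ≈ 462, ∠ ≈ 89.88°
pole (1 + j924·0.025) = 1 + j23.1 → |·| ≈ 23.122, ∠ ≈ 87.52°
|T| = 125 · 46.211 · 3.8289 / (462 · 23.122) ≈ 2.0704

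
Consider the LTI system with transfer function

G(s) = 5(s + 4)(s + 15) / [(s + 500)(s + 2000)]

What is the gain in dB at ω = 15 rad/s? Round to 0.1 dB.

-55.7 dB

At s = jω = j15:
zero (s+4): 4 + j15 → |·| = √(4²+15²) = √241 ≈ 15.524, ∠ = arctan(15/4) ≈ 75.07°
zero (s+15): 15 + j15 → |·| = √(15²+15²) = √450 ≈ 21.213, ∠ = arctan(15/15) ≈ 45.00°
pole (s+500): 500 + j15 → |·| = √(500²+15²) = √250225 ≈ 500.22, ∠ = arctan(15/500) ≈ 1.72°
pole (s+2000): 2000 + j15 → |·| = √(2000²+15²) = √4000225 ≈ 2000.1, ∠ = arctan(15/2000) ≈ 0.43°
|G| = 5 · 329.31 / 1.0005e+06 ≈ 0.0016457
Gain = 20 log₁₀(0.0016457) ≈ -55.67 dB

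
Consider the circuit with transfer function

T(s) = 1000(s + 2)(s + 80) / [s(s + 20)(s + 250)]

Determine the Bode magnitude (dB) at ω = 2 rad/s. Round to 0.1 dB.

27.1 dB

At s = jω = j2:
zero (s+2): 2 + j2 → |·| = √(2²+2²) = √8 ≈ 2.8284, ∠ = arctan(2/2) ≈ 45.00°
zero (s+80): 80 + j2 → |·| = √(80²+2²) = √6404 ≈ 80.025, ∠ = arctan(2/80) ≈ 1.43°
pole (s+20): 20 + j2 → |·| = √(20²+2²) = √404 ≈ 20.1, ∠ = arctan(2/20) ≈ 5.71°
pole (s+250): 250 + j2 → |·| = √(250²+2²) = √62504 ≈ 250.01, ∠ = arctan(2/250) ≈ 0.46°
pole at origin: |s| = 2, ∠ = 90.00° (in denominator)
|T| = 1000 · 226.34 / 10050 ≈ 22.521
Gain = 20 log₁₀(22.521) ≈ 27.05 dB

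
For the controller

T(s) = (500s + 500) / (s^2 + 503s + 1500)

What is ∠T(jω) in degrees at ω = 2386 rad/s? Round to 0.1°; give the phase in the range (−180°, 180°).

-78.1°

Substitute s = j2386:
Numerator: 500(j2386) + 500 = 500 + j1193000
Denominator: (j2386)^2 + 503(j2386) + 1500 = -5691496 + j1200158
|N| = √(500² + 1193000²) ≈ 1.193e+06, ∠N ≈ 89.98°
|D| = √(5691496² + 1200158²) ≈ 5.8167e+06, ∠D ≈ 168.09°
∠T = 89.98° − 168.09° = -78.11°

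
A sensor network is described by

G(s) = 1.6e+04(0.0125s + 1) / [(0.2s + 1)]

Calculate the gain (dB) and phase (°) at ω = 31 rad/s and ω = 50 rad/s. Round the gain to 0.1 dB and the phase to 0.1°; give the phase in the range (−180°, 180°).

At ω = 31 rad/s:
zero (1 + j31·0.0125) = 1 + j0.3875 → |·| ≈ 1.0725, ∠ ≈ 21.18°
pole (1 + j31·0.2) = 1 + j6.2 → |·| ≈ 6.2801, ∠ ≈ 80.84°
|G| = 1.6e+04 · 1.0725 / (6.2801) ≈ 2732.4
Gain = 20 log₁₀(2732.4) ≈ 68.73 dB
∠G = (21.18°) − (80.84°) = -59.66°

At ω = 50 rad/s:
zero (1 + j50·0.0125) = 1 + j0.625 → |·| ≈ 1.1792, ∠ ≈ 32.01°
pole (1 + j50·0.2) = 1 + j10 → |·| ≈ 10.05, ∠ ≈ 84.29°
|G| = 1.6e+04 · 1.1792 / (10.05) ≈ 1877.3
Gain = 20 log₁₀(1877.3) ≈ 65.47 dB
∠G = (32.01°) − (84.29°) = -52.28°

ω = 31: 68.7 dB, -59.7°; ω = 50: 65.5 dB, -52.3°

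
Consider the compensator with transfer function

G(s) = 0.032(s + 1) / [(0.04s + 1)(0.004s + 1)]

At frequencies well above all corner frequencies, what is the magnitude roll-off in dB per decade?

Each pole contributes −20 dB/decade at high frequency; each zero contributes +20 dB/decade.
Net: 1 zero(s) − 2 pole(s) → -20 dB/decade.

-20 dB/decade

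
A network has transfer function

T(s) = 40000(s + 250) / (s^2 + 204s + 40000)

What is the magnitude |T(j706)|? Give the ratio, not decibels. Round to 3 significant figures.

62.3

At s = jω = j706:
zero (s+250): 250 + j706 → |·| = √(250²+706²) = √560936 ≈ 748.96, ∠ = arctan(706/250) ≈ 70.50°
quadratic: (j706)² + 204·j706 + 40000 = -458436 + j144024 → |·| ≈ 4.8053e+05, ∠ ≈ 162.56°
|T| = 40000 · 748.96 / 4.8053e+05 ≈ 62.344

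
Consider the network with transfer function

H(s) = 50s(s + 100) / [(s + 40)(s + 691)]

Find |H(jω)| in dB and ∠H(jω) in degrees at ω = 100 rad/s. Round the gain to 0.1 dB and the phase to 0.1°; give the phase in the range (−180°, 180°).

19.5 dB, 58.6°

At s = jω = j100:
zero (s+100): 100 + j100 → |·| = √(100²+100²) = √20000 ≈ 141.42, ∠ = arctan(100/100) ≈ 45.00°
zero at origin: s = j100 → |·| = 100, ∠ = 90.00°
pole (s+40): 40 + j100 → |·| = √(40²+100²) = √11600 ≈ 107.7, ∠ = arctan(100/40) ≈ 68.20°
pole (s+691): 691 + j100 → |·| = √(691²+100²) = √487481 ≈ 698.2, ∠ = arctan(100/691) ≈ 8.23°
|H| = 50 · 14142 / 75196 ≈ 9.4034
Gain = 20 log₁₀(9.4034) ≈ 19.47 dB
∠H = 135.00° − 76.43° = 58.57°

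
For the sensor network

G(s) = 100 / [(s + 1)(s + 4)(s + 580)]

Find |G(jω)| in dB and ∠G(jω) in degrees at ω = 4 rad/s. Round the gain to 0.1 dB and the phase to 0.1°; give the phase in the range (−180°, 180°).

At s = jω = j4:
pole (s+1): 1 + j4 → |·| = √(1²+4²) = √17 ≈ 4.1231, ∠ = arctan(4/1) ≈ 75.96°
pole (s+4): 4 + j4 → |·| = √(4²+4²) = √32 ≈ 5.6569, ∠ = arctan(4/4) ≈ 45.00°
pole (s+580): 580 + j4 → |·| = √(580²+4²) = √336416 ≈ 580.01, ∠ = arctan(4/580) ≈ 0.40°
|G| = 100 / 13528 ≈ 0.0073921
Gain = 20 log₁₀(0.0073921) ≈ -42.62 dB
∠G = 0.00° − 121.36° = -121.36°

-42.6 dB, -121.4°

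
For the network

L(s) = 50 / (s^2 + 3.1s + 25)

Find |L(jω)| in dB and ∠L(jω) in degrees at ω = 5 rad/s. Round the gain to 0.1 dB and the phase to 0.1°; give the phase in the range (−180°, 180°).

10.2 dB, -90.0°

At s = jω = j5:
quadratic: (j5)² + 3.1·j5 + 25 = 0 + j15.5 → |·| ≈ 15.5, ∠ ≈ 90.00°
|L| = 50 / 15.5 ≈ 3.2258
Gain = 20 log₁₀(3.2258) ≈ 10.17 dB
∠L = 0.00° − 90.00° = -90.00°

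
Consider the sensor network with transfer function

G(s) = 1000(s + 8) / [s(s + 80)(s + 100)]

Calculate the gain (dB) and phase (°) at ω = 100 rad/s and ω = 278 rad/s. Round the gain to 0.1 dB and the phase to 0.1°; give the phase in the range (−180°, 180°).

ω = 100: -25.1 dB, -100.9°; ω = 278: -38.6 dB, -145.8°

At s = jω = j100:
zero (s+8): 8 + j100 → |·| = √(8²+100²) = √10064 ≈ 100.32, ∠ = arctan(100/8) ≈ 85.43°
pole (s+80): 80 + j100 → |·| = √(80²+100²) = √16400 ≈ 128.06, ∠ = arctan(100/80) ≈ 51.34°
pole (s+100): 100 + j100 → |·| = √(100²+100²) = √20000 ≈ 141.42, ∠ = arctan(100/100) ≈ 45.00°
pole at origin: |s| = 100, ∠ = 90.00° (in denominator)
|G| = 1000 · 100.32 / 1.811e+06 ≈ 0.055395
Gain = 20 log₁₀(0.055395) ≈ -25.13 dB
∠G = 85.43° − 186.34° = -100.91°

At s = jω = j278:
zero (s+8): 8 + j278 → |·| = √(8²+278²) = √77348 ≈ 278.12, ∠ = arctan(278/8) ≈ 88.35°
pole (s+80): 80 + j278 → |·| = √(80²+278²) = √83684 ≈ 289.28, ∠ = arctan(278/80) ≈ 73.95°
pole (s+100): 100 + j278 → |·| = √(100²+278²) = √87284 ≈ 295.44, ∠ = arctan(278/100) ≈ 70.22°
pole at origin: |s| = 278, ∠ = 90.00° (in denominator)
|G| = 1000 · 278.12 / 2.3759e+07 ≈ 0.011706
Gain = 20 log₁₀(0.011706) ≈ -38.63 dB
∠G = 88.35° − 234.17° = -145.82°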